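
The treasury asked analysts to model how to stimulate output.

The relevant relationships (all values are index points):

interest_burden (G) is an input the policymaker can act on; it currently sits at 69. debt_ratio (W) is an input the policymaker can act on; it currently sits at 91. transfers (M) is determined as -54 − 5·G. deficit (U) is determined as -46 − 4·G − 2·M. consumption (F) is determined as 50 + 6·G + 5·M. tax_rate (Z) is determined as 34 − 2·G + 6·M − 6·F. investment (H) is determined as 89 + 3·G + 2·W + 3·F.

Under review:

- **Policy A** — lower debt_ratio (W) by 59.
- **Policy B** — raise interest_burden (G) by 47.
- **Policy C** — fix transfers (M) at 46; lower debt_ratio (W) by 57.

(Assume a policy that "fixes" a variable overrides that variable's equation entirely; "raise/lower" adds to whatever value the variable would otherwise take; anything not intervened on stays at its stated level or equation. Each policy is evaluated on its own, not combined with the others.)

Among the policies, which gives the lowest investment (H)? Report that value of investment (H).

-6653

Policy A (W − 59):
  G = 69
  W = 91 − 59 = 32
  M = -54 − 5·69 = -399
  F = 50 + 6·69 + 5·(-399) = -1531
  H = 89 + 3·69 + 2·32 + 3·(-1531) = -4233
Policy B (G + 47):
  G = 69 + 47 = 116
  W = 91
  M = -54 − 5·116 = -634
  F = 50 + 6·116 + 5·(-634) = -2424
  H = 89 + 3·116 + 2·91 + 3·(-2424) = -6653
Policy C (M := 46, W − 57):
  G = 69
  W = 91 − 57 = 34
  M = 46
  F = 50 + 6·69 + 5·46 = 694
  H = 89 + 3·69 + 2·34 + 3·694 = 2446
Comparing — Policy A: H=-4233, Policy B: H=-6653, Policy C: H=2446. Lowest is -6653 (Policy B).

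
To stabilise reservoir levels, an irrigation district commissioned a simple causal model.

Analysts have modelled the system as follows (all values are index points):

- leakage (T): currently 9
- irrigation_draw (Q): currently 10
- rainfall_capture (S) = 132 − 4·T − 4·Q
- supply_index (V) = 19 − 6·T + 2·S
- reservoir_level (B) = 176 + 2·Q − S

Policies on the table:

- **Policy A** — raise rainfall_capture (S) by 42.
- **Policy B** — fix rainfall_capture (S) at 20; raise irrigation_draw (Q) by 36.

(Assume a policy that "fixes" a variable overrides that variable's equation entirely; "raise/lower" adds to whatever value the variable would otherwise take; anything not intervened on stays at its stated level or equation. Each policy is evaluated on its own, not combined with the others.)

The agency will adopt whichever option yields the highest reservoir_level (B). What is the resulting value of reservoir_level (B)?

Policy A (S + 42):
  T = 9
  Q = 10
  S = 132 − 4·9 − 4·10 (+42 from intervention) = 98
  B = 176 + 2·10 − 98 = 98
Policy B (S := 20, Q + 36):
  T = 9
  Q = 10 + 36 = 46
  S = 20
  B = 176 + 2·46 − 20 = 248
Comparing — Policy A: B=98, Policy B: B=248. Highest is 248 (Policy B).

248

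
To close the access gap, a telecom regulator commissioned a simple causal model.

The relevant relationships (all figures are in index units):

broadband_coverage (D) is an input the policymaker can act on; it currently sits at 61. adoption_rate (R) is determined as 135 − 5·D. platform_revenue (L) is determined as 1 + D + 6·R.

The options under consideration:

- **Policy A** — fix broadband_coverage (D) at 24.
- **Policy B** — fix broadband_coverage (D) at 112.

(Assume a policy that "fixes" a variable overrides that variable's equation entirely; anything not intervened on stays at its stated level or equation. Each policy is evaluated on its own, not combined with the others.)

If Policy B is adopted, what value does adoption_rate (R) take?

-425

Policy B (D := 112):
  D = 112
  R = 135 − 5·112 = -425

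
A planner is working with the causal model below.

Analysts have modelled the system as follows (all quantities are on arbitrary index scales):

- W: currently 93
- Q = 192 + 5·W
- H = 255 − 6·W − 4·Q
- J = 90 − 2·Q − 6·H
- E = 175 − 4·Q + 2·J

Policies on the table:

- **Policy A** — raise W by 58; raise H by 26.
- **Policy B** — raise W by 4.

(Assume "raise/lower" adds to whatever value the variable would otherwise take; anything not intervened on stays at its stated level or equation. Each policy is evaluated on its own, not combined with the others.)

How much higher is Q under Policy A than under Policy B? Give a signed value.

Policy A (W + 58, H + 26):
  W = 93 + 58 = 151
  Q = 192 + 5·151 = 947
Policy B (W + 4):
  W = 93 + 4 = 97
  Q = 192 + 5·97 = 677
Q: 947 − 677 = 270

270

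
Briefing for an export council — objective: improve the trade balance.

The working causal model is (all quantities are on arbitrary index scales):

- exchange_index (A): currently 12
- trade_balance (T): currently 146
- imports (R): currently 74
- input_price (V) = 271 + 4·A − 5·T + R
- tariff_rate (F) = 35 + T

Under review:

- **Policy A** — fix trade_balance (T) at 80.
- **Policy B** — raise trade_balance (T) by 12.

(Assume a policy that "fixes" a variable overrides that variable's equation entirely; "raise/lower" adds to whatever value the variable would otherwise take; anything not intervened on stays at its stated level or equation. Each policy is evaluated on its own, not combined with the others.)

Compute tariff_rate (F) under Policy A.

115

Policy A (T := 80):
  T = 80
  F = 35 + 80 = 115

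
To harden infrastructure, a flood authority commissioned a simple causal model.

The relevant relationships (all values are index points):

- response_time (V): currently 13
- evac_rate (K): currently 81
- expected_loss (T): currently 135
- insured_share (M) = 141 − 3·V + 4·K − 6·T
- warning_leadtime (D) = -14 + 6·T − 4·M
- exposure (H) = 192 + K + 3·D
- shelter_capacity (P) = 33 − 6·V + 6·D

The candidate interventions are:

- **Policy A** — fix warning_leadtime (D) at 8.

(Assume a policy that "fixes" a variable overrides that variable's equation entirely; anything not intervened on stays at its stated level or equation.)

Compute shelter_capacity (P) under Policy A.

Policy A (D := 8):
  V = 13
  K = 81
  T = 135
  M = 141 − 3·13 + 4·81 − 6·135 = -384
  D = 8
  P = 33 − 6·13 + 6·8 = 3

3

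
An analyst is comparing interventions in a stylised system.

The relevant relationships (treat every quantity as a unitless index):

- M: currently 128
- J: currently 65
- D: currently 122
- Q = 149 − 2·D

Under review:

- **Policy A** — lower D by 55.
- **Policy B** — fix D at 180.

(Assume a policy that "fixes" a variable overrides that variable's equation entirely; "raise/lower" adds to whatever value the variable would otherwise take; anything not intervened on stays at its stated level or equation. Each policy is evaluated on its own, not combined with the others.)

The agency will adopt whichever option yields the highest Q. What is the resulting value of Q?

15

Policy A (D − 55):
  D = 122 − 55 = 67
  Q = 149 − 2·67 = 15
Policy B (D := 180):
  D = 180
  Q = 149 − 2·180 = -211
Comparing — Policy A: Q=15, Policy B: Q=-211. Highest is 15 (Policy A).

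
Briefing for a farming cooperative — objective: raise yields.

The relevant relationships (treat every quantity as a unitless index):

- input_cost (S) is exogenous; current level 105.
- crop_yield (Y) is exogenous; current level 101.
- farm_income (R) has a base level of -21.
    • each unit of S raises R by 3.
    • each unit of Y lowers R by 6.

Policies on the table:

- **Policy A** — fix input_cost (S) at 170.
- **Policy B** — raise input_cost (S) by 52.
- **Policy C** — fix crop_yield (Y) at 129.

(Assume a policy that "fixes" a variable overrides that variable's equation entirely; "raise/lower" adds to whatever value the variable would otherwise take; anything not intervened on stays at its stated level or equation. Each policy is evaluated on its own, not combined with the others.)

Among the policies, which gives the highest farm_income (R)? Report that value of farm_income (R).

-117

Policy A (S := 170):
  S = 170
  Y = 101
  R = -21 + 3·170 − 6·101 = -117
Policy B (S + 52):
  S = 105 + 52 = 157
  Y = 101
  R = -21 + 3·157 − 6·101 = -156
Policy C (Y := 129):
  S = 105
  Y = 129
  R = -21 + 3·105 − 6·129 = -480
Comparing — Policy A: R=-117, Policy B: R=-156, Policy C: R=-480. Highest is -117 (Policy A).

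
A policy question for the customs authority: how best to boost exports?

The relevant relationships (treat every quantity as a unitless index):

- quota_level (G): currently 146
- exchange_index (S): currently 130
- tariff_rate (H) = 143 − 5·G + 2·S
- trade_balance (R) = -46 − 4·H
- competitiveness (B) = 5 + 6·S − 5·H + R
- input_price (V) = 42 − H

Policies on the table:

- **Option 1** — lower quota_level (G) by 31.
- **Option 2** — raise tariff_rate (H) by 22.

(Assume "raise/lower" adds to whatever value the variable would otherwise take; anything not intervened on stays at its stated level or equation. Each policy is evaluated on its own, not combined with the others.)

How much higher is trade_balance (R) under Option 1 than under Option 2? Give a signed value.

-532

Option 1 (G − 31):
  G = 146 − 31 = 115
  S = 130
  H = 143 − 5·115 + 2·130 = -172
  R = -46 − 4·(-172) = 642
Option 2 (H + 22):
  G = 146
  S = 130
  H = 143 − 5·146 + 2·130 (+22 from intervention) = -305
  R = -46 − 4·(-305) = 1174
R: 642 − 1174 = -532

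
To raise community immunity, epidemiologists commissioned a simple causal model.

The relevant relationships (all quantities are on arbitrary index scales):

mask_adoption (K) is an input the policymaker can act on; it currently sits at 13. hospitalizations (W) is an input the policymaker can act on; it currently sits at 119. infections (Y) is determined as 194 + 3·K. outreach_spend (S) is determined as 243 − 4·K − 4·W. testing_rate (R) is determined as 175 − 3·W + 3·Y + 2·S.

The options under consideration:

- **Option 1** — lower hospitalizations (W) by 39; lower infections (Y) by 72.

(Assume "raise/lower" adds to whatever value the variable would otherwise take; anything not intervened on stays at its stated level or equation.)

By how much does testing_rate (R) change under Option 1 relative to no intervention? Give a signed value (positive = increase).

213

Baseline:
  K = 13
  W = 119
  Y = 194 + 3·13 = 233
  S = 243 − 4·13 − 4·119 = -285
  R = 175 − 3·119 + 3·233 + 2·(-285) = -53
Option 1 (W − 39, Y − 72):
  K = 13
  W = 119 − 39 = 80
  Y = 194 + 3·13 (−72 from intervention) = 161
  S = 243 − 4·13 − 4·80 = -129
  R = 175 − 3·80 + 3·161 + 2·(-129) = 160
Change in R: 160 − (-53) = 213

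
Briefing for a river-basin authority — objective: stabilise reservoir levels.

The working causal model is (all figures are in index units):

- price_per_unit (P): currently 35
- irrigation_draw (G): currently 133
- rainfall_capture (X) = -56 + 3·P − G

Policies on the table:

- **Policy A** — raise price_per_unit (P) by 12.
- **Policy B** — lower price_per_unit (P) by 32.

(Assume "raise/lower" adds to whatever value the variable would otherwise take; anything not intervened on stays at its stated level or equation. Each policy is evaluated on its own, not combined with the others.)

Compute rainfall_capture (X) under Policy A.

-48

Policy A (P + 12):
  P = 35 + 12 = 47
  G = 133
  X = -56 + 3·47 − 133 = -48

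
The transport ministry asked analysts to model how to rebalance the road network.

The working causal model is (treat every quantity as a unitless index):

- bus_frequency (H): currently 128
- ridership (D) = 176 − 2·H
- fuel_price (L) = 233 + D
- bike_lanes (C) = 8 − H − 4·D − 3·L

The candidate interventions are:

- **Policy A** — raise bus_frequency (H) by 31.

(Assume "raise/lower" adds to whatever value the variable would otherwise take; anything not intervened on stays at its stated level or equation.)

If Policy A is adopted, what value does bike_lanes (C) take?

Policy A (H + 31):
  H = 128 + 31 = 159
  D = 176 − 2·159 = -142
  L = 233 + (-142) = 91
  C = 8 − 159 − 4·(-142) − 3·91 = 144

144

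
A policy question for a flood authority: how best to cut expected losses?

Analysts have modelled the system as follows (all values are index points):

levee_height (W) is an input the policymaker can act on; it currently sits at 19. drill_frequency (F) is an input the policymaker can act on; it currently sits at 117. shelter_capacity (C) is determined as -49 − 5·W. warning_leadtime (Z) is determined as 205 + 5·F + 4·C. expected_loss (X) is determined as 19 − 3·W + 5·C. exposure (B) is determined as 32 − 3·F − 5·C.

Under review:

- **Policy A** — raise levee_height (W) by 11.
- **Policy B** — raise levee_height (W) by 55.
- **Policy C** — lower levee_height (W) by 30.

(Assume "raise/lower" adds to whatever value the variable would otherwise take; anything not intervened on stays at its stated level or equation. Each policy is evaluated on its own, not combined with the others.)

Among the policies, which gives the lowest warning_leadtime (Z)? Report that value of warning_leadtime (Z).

Policy A (W + 11):
  W = 19 + 11 = 30
  F = 117
  C = -49 − 5·30 = -199
  Z = 205 + 5·117 + 4·(-199) = -6
Policy B (W + 55):
  W = 19 + 55 = 74
  F = 117
  C = -49 − 5·74 = -419
  Z = 205 + 5·117 + 4·(-419) = -886
Policy C (W − 30):
  W = 19 − 30 = -11
  F = 117
  C = -49 − 5·(-11) = 6
  Z = 205 + 5·117 + 4·6 = 814
Comparing — Policy A: Z=-6, Policy B: Z=-886, Policy C: Z=814. Lowest is -886 (Policy B).

-886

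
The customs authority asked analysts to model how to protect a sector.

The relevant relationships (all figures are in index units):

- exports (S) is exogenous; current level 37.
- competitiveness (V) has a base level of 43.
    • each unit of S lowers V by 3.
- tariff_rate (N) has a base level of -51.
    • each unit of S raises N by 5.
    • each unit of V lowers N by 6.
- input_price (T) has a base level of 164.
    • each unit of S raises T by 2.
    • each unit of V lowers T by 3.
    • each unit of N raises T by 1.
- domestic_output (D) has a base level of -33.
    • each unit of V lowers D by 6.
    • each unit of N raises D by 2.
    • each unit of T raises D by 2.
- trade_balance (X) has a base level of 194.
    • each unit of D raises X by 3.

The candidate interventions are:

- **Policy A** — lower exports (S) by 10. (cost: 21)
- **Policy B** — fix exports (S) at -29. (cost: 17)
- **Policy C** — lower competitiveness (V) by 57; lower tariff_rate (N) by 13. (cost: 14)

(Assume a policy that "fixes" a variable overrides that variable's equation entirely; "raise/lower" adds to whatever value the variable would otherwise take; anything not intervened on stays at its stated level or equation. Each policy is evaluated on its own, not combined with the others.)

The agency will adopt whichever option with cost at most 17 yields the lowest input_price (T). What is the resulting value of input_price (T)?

Policy B (S := -29):
  S = -29
  V = 43 − 3·(-29) = 130
  N = -51 + 5·(-29) − 6·130 = -976
  T = 164 + 2·(-29) − 3·130 + (-976) = -1260
Policy C (V − 57, N − 13):
  S = 37
  V = 43 − 3·37 (−57 from intervention) = -125
  N = -51 + 5·37 − 6·(-125) (−13 from intervention) = 871
  T = 164 + 2·37 − 3·(-125) + 871 = 1484
Comparing — Policy B: T=-1260, Policy C: T=1484. Lowest is -1260 (Policy B).

-1260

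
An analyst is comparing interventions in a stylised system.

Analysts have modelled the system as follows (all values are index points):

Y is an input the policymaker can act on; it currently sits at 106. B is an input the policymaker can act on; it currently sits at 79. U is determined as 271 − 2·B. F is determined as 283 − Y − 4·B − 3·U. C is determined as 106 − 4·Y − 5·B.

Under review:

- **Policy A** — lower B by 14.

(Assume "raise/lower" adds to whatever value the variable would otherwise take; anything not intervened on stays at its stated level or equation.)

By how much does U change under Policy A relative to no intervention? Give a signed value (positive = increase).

Baseline:
  B = 79
  U = 271 − 2·79 = 113
Policy A (B − 14):
  B = 79 − 14 = 65
  U = 271 − 2·65 = 141
Change in U: 141 − 113 = 28

28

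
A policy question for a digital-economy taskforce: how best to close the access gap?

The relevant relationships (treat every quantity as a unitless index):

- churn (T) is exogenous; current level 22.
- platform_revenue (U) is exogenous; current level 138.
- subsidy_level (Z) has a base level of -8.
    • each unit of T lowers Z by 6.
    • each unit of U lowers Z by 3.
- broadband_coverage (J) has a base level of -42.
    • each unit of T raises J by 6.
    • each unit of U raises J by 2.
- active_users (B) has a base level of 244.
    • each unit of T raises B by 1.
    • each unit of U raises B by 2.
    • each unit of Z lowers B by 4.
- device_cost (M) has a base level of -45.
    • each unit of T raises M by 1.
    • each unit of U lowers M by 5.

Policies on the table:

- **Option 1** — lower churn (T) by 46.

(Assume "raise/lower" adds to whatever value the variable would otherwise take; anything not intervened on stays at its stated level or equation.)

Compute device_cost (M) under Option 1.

-759

Option 1 (T − 46):
  T = 22 − 46 = -24
  U = 138
  M = -45 + (-24) − 5·138 = -759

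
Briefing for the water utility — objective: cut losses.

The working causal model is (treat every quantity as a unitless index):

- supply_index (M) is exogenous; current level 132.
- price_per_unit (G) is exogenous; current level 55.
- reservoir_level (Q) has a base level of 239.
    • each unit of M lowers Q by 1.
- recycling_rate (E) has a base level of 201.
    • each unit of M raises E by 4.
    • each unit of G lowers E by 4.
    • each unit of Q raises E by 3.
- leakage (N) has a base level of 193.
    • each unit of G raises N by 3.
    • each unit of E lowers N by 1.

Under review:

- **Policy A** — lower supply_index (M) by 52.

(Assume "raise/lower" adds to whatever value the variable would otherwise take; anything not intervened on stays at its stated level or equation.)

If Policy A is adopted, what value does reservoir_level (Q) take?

159

Policy A (M − 52):
  M = 132 − 52 = 80
  Q = 239 − 80 = 159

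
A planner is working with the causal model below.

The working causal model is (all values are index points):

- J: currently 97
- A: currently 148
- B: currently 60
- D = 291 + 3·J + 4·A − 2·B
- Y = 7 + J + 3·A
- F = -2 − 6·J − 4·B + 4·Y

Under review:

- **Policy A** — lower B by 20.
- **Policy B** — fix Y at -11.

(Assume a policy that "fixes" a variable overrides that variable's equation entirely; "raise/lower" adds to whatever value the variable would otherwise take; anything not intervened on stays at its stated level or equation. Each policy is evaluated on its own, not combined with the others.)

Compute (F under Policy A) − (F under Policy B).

2316

Policy A (B − 20):
  J = 97
  A = 148
  B = 60 − 20 = 40
  Y = 7 + 97 + 3·148 = 548
  F = -2 − 6·97 − 4·40 + 4·548 = 1448
Policy B (Y := -11):
  J = 97
  A = 148
  B = 60
  Y = -11
  F = -2 − 6·97 − 4·60 + 4·(-11) = -868
F: 1448 − (-868) = 2316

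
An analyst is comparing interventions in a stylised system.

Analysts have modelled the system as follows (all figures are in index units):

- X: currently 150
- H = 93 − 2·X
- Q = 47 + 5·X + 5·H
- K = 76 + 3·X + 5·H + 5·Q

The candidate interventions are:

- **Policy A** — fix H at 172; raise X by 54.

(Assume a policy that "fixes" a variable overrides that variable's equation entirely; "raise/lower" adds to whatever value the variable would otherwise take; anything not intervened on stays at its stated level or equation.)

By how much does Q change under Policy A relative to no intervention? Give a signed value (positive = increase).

Baseline:
  X = 150
  H = 93 − 2·150 = -207
  Q = 47 + 5·150 + 5·(-207) = -238
Policy A (H := 172, X + 54):
  X = 150 + 54 = 204
  H = 172
  Q = 47 + 5·204 + 5·172 = 1927
Change in Q: 1927 − (-238) = 2165

2165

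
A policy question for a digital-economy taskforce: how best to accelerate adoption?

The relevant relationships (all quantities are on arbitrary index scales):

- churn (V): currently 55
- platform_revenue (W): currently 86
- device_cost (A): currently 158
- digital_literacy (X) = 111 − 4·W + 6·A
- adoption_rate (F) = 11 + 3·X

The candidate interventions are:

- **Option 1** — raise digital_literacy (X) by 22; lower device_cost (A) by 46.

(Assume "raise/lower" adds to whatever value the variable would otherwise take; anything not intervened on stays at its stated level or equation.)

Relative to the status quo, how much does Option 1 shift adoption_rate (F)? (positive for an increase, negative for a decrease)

Baseline:
  W = 86
  A = 158
  X = 111 − 4·86 + 6·158 = 715
  F = 11 + 3·715 = 2156
Option 1 (X + 22, A − 46):
  W = 86
  A = 158 − 46 = 112
  X = 111 − 4·86 + 6·112 (+22 from intervention) = 461
  F = 11 + 3·461 = 1394
Change in F: 1394 − 2156 = -762

-762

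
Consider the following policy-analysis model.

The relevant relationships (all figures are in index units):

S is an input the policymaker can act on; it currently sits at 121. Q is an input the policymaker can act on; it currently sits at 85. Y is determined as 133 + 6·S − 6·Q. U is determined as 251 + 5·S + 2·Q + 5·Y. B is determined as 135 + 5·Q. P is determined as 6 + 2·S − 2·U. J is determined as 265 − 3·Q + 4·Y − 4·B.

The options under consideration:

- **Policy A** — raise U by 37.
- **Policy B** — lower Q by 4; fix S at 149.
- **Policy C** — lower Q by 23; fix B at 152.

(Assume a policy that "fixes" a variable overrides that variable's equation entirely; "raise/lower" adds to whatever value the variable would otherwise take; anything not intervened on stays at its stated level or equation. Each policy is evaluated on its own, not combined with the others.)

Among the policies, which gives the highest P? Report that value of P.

-5368

Policy A (U + 37):
  S = 121
  Q = 85
  Y = 133 + 6·121 − 6·85 = 349
  U = 251 + 5·121 + 2·85 + 5·349 (+37 from intervention) = 2808
  P = 6 + 2·121 − 2·2808 = -5368
Policy B (Q − 4, S := 149):
  S = 149
  Q = 85 − 4 = 81
  Y = 133 + 6·149 − 6·81 = 541
  U = 251 + 5·149 + 2·81 + 5·541 = 3863
  P = 6 + 2·149 − 2·3863 = -7422
Policy C (Q − 23, B := 152):
  S = 121
  Q = 85 − 23 = 62
  Y = 133 + 6·121 − 6·62 = 487
  U = 251 + 5·121 + 2·62 + 5·487 = 3415
  P = 6 + 2·121 − 2·3415 = -6582
Comparing — Policy A: P=-5368, Policy B: P=-7422, Policy C: P=-6582. Highest is -5368 (Policy A).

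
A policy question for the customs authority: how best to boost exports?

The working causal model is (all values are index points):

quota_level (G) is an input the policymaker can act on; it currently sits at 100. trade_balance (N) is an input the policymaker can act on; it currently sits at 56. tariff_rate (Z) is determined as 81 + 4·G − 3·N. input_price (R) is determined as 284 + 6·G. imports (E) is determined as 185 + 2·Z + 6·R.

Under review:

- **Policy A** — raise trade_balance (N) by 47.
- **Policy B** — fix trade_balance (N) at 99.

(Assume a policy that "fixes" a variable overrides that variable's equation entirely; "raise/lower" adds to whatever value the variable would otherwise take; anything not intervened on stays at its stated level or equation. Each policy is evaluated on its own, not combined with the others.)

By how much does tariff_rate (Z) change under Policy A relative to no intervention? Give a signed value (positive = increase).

Baseline:
  G = 100
  N = 56
  Z = 81 + 4·100 − 3·56 = 313
Policy A (N + 47):
  G = 100
  N = 56 + 47 = 103
  Z = 81 + 4·100 − 3·103 = 172
Change in Z: 172 − 313 = -141

-141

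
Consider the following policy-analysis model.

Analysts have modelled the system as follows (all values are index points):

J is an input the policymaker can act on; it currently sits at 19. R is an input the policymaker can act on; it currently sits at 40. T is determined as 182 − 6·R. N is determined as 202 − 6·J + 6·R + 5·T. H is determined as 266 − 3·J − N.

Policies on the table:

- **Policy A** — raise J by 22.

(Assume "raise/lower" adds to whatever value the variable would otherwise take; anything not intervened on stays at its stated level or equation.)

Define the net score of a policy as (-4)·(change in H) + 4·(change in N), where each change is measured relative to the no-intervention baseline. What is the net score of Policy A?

-792

Baseline:
  J = 19
  R = 40
  T = 182 − 6·40 = -58
  N = 202 − 6·19 + 6·40 + 5·(-58) = 38
  H = 266 − 3·19 − 38 = 171
Policy A (J + 22):
  J = 19 + 22 = 41
  R = 40
  T = 182 − 6·40 = -58
  N = 202 − 6·41 + 6·40 + 5·(-58) = -94
  H = 266 − 3·41 − (-94) = 237
ΔH = 237 − 171 = 66; ΔN = -94 − 38 = -132
Score = (-4)·66 + 4·(-132) = -792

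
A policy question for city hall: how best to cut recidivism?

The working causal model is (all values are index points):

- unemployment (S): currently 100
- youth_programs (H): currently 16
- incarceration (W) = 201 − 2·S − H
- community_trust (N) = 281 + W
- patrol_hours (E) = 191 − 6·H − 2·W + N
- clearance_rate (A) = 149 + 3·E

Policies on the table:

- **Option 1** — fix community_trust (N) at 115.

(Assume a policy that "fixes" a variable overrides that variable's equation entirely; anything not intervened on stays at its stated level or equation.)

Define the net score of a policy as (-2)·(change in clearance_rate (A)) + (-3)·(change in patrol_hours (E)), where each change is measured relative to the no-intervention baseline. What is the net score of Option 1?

Baseline:
  S = 100
  H = 16
  W = 201 − 2·100 − 16 = -15
  N = 281 + (-15) = 266
  E = 191 − 6·16 − 2·(-15) + 266 = 391
  A = 149 + 3·391 = 1322
Option 1 (N := 115):
  S = 100
  H = 16
  W = 201 − 2·100 − 16 = -15
  N = 115
  E = 191 − 6·16 − 2·(-15) + 115 = 240
  A = 149 + 3·240 = 869
ΔA = 869 − 1322 = -453; ΔE = 240 − 391 = -151
Score = (-2)·(-453) + (-3)·(-151) = 1359

1359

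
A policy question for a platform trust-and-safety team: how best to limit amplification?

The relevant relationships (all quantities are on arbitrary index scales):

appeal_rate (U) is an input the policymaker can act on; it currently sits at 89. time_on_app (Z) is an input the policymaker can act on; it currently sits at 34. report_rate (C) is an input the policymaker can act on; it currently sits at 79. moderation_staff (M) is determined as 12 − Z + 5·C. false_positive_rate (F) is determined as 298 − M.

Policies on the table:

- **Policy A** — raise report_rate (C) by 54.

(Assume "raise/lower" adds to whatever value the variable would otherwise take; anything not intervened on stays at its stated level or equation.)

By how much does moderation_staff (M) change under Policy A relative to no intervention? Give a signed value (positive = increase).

Baseline:
  Z = 34
  C = 79
  M = 12 − 34 + 5·79 = 373
Policy A (C + 54):
  Z = 34
  C = 79 + 54 = 133
  M = 12 − 34 + 5·133 = 643
Change in M: 643 − 373 = 270

270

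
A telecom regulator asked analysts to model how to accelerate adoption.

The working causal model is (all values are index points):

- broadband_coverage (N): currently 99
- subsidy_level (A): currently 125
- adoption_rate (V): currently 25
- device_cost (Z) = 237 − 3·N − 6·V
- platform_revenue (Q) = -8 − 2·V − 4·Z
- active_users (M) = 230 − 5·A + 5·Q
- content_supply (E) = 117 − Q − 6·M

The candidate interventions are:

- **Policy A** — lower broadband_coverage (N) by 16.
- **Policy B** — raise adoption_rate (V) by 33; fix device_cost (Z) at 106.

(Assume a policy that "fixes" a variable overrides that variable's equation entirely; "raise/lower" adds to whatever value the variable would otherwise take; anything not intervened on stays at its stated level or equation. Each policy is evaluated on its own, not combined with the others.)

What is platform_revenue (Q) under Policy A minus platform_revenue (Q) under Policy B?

Policy A (N − 16):
  N = 99 − 16 = 83
  V = 25
  Z = 237 − 3·83 − 6·25 = -162
  Q = -8 − 2·25 − 4·(-162) = 590
Policy B (V + 33, Z := 106):
  N = 99
  V = 25 + 33 = 58
  Z = 106
  Q = -8 − 2·58 − 4·106 = -548
Q: 590 − (-548) = 1138

1138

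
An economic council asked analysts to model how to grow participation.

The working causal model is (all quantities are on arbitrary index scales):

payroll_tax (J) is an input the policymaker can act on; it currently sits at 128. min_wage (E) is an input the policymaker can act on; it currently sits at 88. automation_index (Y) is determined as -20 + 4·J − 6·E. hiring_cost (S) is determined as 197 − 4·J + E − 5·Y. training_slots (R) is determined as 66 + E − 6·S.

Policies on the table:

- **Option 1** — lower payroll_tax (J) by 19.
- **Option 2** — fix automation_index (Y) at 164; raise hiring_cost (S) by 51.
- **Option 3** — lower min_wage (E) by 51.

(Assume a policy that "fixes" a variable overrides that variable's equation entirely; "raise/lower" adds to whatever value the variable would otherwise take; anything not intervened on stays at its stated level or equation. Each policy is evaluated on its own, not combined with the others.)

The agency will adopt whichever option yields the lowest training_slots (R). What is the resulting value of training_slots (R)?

-2300

Option 1 (J − 19):
  J = 128 − 19 = 109
  E = 88
  Y = -20 + 4·109 − 6·88 = -112
  S = 197 − 4·109 + 88 − 5·(-112) = 409
  R = 66 + 88 − 6·409 = -2300
Option 2 (Y := 164, S + 51):
  J = 128
  E = 88
  Y = 164
  S = 197 − 4·128 + 88 − 5·164 (+51 from intervention) = -996
  R = 66 + 88 − 6·(-996) = 6130
Option 3 (E − 51):
  J = 128
  E = 88 − 51 = 37
  Y = -20 + 4·128 − 6·37 = 270
  S = 197 − 4·128 + 37 − 5·270 = -1628
  R = 66 + 37 − 6·(-1628) = 9871
Comparing — Option 1: R=-2300, Option 2: R=6130, Option 3: R=9871. Lowest is -2300 (Option 1).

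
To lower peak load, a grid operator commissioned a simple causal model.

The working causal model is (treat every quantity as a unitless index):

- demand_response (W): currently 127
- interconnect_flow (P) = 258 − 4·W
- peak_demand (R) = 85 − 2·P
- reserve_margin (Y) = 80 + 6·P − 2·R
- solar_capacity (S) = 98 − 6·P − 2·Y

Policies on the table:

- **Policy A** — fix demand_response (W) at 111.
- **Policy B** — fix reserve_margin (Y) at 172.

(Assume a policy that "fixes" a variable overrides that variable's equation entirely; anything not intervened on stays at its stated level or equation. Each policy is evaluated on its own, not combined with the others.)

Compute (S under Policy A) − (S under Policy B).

3860

Policy A (W := 111):
  W = 111
  P = 258 − 4·111 = -186
  R = 85 − 2·(-186) = 457
  Y = 80 + 6·(-186) − 2·457 = -1950
  S = 98 − 6·(-186) − 2·(-1950) = 5114
Policy B (Y := 172):
  W = 127
  P = 258 − 4·127 = -250
  R = 85 − 2·(-250) = 585
  Y = 172
  S = 98 − 6·(-250) − 2·172 = 1254
S: 5114 − 1254 = 3860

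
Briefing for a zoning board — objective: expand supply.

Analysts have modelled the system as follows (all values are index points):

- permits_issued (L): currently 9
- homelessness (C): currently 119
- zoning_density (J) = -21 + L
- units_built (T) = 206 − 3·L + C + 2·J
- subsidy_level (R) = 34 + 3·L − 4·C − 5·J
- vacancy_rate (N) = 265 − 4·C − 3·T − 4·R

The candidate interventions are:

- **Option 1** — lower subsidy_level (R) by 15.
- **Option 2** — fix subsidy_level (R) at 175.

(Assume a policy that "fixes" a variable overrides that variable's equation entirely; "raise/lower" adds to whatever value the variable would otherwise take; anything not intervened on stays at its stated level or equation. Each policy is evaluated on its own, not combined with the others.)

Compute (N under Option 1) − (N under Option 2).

2180

Option 1 (R − 15):
  L = 9
  C = 119
  J = -21 + 9 = -12
  T = 206 − 3·9 + 119 + 2·(-12) = 274
  R = 34 + 3·9 − 4·119 − 5·(-12) (−15 from intervention) = -370
  N = 265 − 4·119 − 3·274 − 4·(-370) = 447
Option 2 (R := 175):
  L = 9
  C = 119
  J = -21 + 9 = -12
  T = 206 − 3·9 + 119 + 2·(-12) = 274
  R = 175
  N = 265 − 4·119 − 3·274 − 4·175 = -1733
N: 447 − (-1733) = 2180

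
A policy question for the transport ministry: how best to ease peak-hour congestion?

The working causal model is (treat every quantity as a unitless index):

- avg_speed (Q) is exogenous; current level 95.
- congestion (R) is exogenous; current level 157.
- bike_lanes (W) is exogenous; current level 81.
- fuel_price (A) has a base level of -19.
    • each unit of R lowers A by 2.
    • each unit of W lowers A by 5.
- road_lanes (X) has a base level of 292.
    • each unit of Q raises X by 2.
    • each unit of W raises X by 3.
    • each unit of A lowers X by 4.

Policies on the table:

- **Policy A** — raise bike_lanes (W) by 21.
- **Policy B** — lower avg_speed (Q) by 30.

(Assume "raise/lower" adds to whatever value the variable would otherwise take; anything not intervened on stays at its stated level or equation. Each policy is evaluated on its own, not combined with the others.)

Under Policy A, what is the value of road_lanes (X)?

Policy A (W + 21):
  Q = 95
  R = 157
  W = 81 + 21 = 102
  A = -19 − 2·157 − 5·102 = -843
  X = 292 + 2·95 + 3·102 − 4·(-843) = 4160

4160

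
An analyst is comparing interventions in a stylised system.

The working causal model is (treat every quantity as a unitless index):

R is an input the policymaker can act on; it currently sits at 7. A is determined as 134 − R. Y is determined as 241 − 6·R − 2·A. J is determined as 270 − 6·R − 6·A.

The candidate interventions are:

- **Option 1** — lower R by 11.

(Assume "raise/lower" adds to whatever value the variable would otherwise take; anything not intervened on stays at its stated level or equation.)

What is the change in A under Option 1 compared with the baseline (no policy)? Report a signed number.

11

Baseline:
  R = 7
  A = 134 − 7 = 127
Option 1 (R − 11):
  R = 7 − 11 = -4
  A = 134 − (-4) = 138
Change in A: 138 − 127 = 11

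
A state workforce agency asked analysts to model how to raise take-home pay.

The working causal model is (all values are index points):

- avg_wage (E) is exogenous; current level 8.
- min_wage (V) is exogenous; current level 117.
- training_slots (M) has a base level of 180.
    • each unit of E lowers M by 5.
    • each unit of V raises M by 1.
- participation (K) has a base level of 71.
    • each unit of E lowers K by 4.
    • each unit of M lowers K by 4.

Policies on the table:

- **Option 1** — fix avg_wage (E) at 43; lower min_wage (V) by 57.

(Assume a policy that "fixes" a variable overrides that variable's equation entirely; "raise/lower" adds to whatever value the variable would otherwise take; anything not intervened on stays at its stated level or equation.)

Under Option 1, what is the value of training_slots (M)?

Option 1 (E := 43, V − 57):
  E = 43
  V = 117 − 57 = 60
  M = 180 − 5·43 + 60 = 25

25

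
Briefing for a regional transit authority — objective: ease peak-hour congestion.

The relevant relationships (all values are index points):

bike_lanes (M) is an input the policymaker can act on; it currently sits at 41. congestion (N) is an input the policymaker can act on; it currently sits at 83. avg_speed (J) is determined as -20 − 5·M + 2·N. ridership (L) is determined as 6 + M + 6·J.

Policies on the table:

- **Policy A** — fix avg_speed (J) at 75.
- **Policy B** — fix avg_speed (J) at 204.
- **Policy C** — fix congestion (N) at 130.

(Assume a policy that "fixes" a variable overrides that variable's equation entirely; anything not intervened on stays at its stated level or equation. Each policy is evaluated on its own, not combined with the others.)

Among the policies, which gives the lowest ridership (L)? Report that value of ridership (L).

Policy A (J := 75):
  M = 41
  N = 83
  J = 75
  L = 6 + 41 + 6·75 = 497
Policy B (J := 204):
  M = 41
  N = 83
  J = 204
  L = 6 + 41 + 6·204 = 1271
Policy C (N := 130):
  M = 41
  N = 130
  J = -20 − 5·41 + 2·130 = 35
  L = 6 + 41 + 6·35 = 257
Comparing — Policy A: L=497, Policy B: L=1271, Policy C: L=257. Lowest is 257 (Policy C).

257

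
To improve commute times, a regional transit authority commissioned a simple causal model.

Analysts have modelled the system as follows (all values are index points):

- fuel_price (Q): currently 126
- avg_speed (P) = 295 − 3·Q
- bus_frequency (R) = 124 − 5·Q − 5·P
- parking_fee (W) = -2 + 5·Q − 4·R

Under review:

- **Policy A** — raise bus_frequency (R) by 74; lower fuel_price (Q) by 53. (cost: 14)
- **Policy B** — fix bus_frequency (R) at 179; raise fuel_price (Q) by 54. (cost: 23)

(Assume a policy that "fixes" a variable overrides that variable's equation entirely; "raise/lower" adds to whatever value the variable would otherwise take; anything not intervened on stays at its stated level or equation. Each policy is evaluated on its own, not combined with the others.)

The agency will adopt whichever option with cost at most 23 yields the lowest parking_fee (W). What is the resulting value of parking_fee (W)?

182

Policy A (R + 74, Q − 53):
  Q = 126 − 53 = 73
  P = 295 − 3·73 = 76
  R = 124 − 5·73 − 5·76 (+74 from intervention) = -547
  W = -2 + 5·73 − 4·(-547) = 2551
Policy B (R := 179, Q + 54):
  Q = 126 + 54 = 180
  P = 295 − 3·180 = -245
  R = 179
  W = -2 + 5·180 − 4·179 = 182
Comparing — Policy A: W=2551, Policy B: W=182. Lowest is 182 (Policy B).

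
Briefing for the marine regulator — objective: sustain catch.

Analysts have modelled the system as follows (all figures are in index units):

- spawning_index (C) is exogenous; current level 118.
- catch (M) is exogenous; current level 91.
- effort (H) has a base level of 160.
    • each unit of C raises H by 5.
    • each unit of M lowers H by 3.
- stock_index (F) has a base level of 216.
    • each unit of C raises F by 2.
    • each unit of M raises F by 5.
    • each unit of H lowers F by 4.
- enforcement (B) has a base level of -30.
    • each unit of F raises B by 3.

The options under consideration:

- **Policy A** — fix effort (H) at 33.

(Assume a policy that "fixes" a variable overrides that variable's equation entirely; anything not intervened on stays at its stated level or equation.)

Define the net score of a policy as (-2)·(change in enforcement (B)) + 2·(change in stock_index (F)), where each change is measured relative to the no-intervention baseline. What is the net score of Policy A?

Baseline:
  C = 118
  M = 91
  H = 160 + 5·118 − 3·91 = 477
  F = 216 + 2·118 + 5·91 − 4·477 = -1001
  B = -30 + 3·(-1001) = -3033
Policy A (H := 33):
  C = 118
  M = 91
  H = 33
  F = 216 + 2·118 + 5·91 − 4·33 = 775
  B = -30 + 3·775 = 2295
ΔB = 2295 − (-3033) = 5328; ΔF = 775 − (-1001) = 1776
Score = (-2)·5328 + 2·1776 = -7104

-7104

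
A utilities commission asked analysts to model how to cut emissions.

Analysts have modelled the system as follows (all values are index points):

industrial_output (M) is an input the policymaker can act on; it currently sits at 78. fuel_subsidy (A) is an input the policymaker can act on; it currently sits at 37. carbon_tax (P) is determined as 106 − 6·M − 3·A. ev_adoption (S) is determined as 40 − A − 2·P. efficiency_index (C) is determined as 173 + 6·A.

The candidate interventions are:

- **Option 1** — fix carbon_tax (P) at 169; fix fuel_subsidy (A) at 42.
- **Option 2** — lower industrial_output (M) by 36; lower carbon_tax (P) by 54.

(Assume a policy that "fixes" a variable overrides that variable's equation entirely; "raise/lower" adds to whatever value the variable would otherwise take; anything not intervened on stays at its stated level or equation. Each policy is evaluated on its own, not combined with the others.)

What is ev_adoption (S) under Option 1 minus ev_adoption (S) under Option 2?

-965

Option 1 (P := 169, A := 42):
  M = 78
  A = 42
  P = 169
  S = 40 − 42 − 2·169 = -340
Option 2 (M − 36, P − 54):
  M = 78 − 36 = 42
  A = 37
  P = 106 − 6·42 − 3·37 (−54 from intervention) = -311
  S = 40 − 37 − 2·(-311) = 625
S: -340 − 625 = -965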